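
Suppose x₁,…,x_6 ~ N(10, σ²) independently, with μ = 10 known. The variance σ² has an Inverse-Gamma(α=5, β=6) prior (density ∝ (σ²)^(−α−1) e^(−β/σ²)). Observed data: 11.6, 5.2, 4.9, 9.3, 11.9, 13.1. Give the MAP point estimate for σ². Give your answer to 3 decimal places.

σ̂²_MAP = 4.296

Sum of squared deviations about the known mean: SS = (11.6−10)² + (5.2−10)² + (4.9−10)² + (9.3−10)² + (11.9−10)² + (13.1−10)² = 65.32.
The Normal likelihood contributes (σ²)^(−n/2) exp(−SS/(2σ²)), so the posterior is Inverse-Gamma(α + n/2, β + SS/2) = Inverse-Gamma(8, 38.66).
The mode of Inverse-Gamma(a, b) is b/(a+1) = 38.66/9 ≈ 4.296.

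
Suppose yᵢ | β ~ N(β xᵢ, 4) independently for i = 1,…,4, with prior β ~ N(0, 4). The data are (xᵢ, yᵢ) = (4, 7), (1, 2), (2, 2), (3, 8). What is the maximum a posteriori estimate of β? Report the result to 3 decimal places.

β̂_MAP = 1.871

log p(β | y) = −Σ(yᵢ − βxᵢ)²/(2·4) − β²/(2·4) + const.
Setting the derivative to zero: Σxᵢ(yᵢ − βxᵢ)/4 − β/4 = 0, so β = Σxᵢyᵢ / (Σxᵢ² + σ²/τ²).
Σxᵢyᵢ = 4·7 + 1·2 + 2·2 + 3·8 = 58; Σxᵢ² = 30; σ²/τ² = 1.
β̂_MAP = 58 / (30 + 1) = 58/31 ≈ 1.871.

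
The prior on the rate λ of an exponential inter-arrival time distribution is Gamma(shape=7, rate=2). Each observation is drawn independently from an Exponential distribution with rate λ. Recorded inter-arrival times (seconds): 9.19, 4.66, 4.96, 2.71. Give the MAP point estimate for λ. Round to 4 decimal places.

The Exponential(rate=λ) likelihood is ∝ λ^n e^(−λΣtᵢ). Here n = 4 and Σtᵢ = 9.19 + 4.66 + 4.96 + 2.71 = 21.52.
Posterior ∝ λ^6e^(−2λ) · λ^4e^(−21.52λ) = λ^10e^(−23.52λ), i.e. Gamma(11, 23.52).
Mode = (a−1)/b = 10/23.52 ≈ 0.4252.

λ̂_MAP = 0.4252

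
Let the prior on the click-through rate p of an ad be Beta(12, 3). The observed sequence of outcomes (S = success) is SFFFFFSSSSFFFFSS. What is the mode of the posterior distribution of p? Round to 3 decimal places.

Prior: Beta(12, 3).
Data: 7 successes in 16 trials (from the sequence). The binomial likelihood contributes p^7(1−p)^9, so the posterior is Beta(12+7, 3+9) = Beta(19, 12).
For Beta(a, b) with a, b > 1 the mode is (a−1)/(a+b−2) = 18/29 ≈ 0.621.

p̂_MAP = 0.621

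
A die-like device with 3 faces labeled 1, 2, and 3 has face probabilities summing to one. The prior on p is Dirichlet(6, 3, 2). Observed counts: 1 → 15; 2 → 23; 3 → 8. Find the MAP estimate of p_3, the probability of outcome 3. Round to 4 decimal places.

MAP estimate: 0.1667

The posterior is Dirichlet(αᵢ + nᵢ) = Dirichlet(21, 26, 10).
For a Dirichlet(a₁,…,a_K) with all aᵢ > 1, the mode has j-th component (aⱼ − 1)/(Σaᵢ − K).
Here Σaᵢ = 57 and K = 3, so p_3 = (10 − 1)/(57 − 3) = 9/54 ≈ 0.1667.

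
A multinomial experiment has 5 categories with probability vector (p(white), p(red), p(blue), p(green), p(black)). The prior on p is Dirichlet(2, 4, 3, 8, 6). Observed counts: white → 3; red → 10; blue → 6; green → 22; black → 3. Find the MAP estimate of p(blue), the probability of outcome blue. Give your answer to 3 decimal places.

The posterior is Dirichlet(αᵢ + nᵢ) = Dirichlet(5, 14, 9, 30, 9).
For a Dirichlet(a₁,…,a_K) with all aᵢ > 1, the mode has j-th component (aⱼ − 1)/(Σaᵢ − K).
Here Σaᵢ = 67 and K = 5, so p(blue) = (9 − 1)/(67 − 5) = 8/62 ≈ 0.129.

MAP estimate of p(blue) = 0.129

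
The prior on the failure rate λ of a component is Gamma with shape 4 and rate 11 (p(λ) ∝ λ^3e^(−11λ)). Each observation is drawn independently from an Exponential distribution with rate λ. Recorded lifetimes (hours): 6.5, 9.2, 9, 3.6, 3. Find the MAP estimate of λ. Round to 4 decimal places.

λ̂_MAP = 0.1891

The Exponential(rate=λ) likelihood is ∝ λ^n e^(−λΣtᵢ). Here n = 5 and Σtᵢ = 6.5 + 9.2 + 9 + 3.6 + 3 = 31.3.
Posterior ∝ λ^3e^(−11λ) · λ^5e^(−31.3λ) = λ^8e^(−42.3λ), i.e. Gamma(9, 42.3).
Mode = (a−1)/b = 8/42.3 ≈ 0.1891.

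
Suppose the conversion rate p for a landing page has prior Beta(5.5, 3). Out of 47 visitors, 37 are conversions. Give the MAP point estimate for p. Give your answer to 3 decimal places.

p̂_MAP = 0.776

Prior: Beta(5.5, 3).
Data: 37 successes in 47 trials. The binomial likelihood contributes p^37(1−p)^10, so the posterior is Beta(5.5+37, 3+10) = Beta(42.5, 13).
For Beta(a, b) with a, b > 1 the mode is (a−1)/(a+b−2) = 41.5/53.5 ≈ 0.776.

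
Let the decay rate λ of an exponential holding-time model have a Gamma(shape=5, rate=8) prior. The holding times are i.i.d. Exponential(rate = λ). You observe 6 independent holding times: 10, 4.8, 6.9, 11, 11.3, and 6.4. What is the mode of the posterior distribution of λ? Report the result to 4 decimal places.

λ̂_MAP = 0.1712

The Exponential(rate=λ) likelihood is ∝ λ^n e^(−λΣtᵢ). Here n = 6 and Σtᵢ = 10 + 4.8 + 6.9 + 11 + 11.3 + 6.4 = 50.4.
Posterior ∝ λ^4e^(−8λ) · λ^6e^(−50.4λ) = λ^10e^(−58.4λ), i.e. Gamma(11, 58.4).
Mode = (a−1)/b = 10/58.4 ≈ 0.1712.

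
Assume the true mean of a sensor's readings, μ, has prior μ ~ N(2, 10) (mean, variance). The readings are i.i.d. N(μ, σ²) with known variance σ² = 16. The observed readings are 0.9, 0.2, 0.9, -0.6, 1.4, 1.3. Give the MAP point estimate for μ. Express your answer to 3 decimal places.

n = 6; x̄ = (0.9 + 0.2 + 0.9 + (-0.6) + 1.4 + 1.3)/6 = 4.1/6 = 41/60 ≈ 0.6833.
For a Normal prior and Normal likelihood with known variance, the posterior is Normal; its mode equals its mean, the precision-weighted average.
Prior precision 1/σ₀² = 1/10 = 0.1; data precision n/σ² = 6/16 = 0.375.
μ̂ = (0.1·2 + 0.375·(41/60)) / (0.1 + 0.375) = 0.45625/0.475 = 73/76 ≈ 0.961.

μ̂_MAP = 0.961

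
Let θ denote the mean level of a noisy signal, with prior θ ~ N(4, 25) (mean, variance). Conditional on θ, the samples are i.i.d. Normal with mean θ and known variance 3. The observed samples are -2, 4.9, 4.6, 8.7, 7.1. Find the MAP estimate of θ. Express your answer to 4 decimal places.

θ̂_MAP = 4.6445

n = 5; x̄ = ((-2) + 4.9 + 4.6 + 8.7 + 7.1)/5 = 23.3/5 = 4.66.
For a Normal prior and Normal likelihood with known variance, the posterior is Normal; its mode equals its mean, the precision-weighted average.
Prior precision 1/σ₀² = 1/25 = 0.04; data precision n/σ² = 5/3.
θ̂ = (0.04·4 + (5/3)·4.66) / (0.04 + 5/3) = (1189/150)/(128/75) = 4.64453125 ≈ 4.6445.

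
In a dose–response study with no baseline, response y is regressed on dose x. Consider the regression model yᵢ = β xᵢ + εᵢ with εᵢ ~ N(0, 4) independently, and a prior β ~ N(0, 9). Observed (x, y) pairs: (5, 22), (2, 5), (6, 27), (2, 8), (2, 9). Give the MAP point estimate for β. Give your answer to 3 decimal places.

β̂_MAP = 4.303

log p(β | y) = −Σ(yᵢ − βxᵢ)²/(2·4) − β²/(2·9) + const.
Setting the derivative to zero: Σxᵢ(yᵢ − βxᵢ)/4 − β/9 = 0, so β = Σxᵢyᵢ / (Σxᵢ² + σ²/τ²).
Σxᵢyᵢ = 5·22 + 2·5 + 6·27 + 2·8 + 2·9 = 316; Σxᵢ² = 73; σ²/τ² = 4/9.
β̂_MAP = 316 / (73 + 4/9) = 316/(661/9) = 2844/661 ≈ 4.303.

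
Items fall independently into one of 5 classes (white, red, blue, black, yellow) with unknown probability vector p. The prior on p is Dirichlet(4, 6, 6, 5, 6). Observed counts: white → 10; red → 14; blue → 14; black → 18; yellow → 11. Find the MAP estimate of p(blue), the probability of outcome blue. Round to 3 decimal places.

MAP estimate of p(blue) = 0.213

The posterior is Dirichlet(αᵢ + nᵢ) = Dirichlet(14, 20, 20, 23, 17).
For a Dirichlet(a₁,…,a_K) with all aᵢ > 1, the mode has j-th component (aⱼ − 1)/(Σaᵢ − K).
Here Σaᵢ = 94 and K = 5, so p(blue) = (20 − 1)/(94 − 5) = 19/89 ≈ 0.213.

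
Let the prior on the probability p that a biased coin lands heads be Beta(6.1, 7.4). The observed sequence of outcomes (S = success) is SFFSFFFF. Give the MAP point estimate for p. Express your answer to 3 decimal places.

p̂_MAP = 0.364

Prior: Beta(6.1, 7.4).
Data: 2 successes in 8 trials (from the sequence). The binomial likelihood contributes p^2(1−p)^6, so the posterior is Beta(6.1+2, 7.4+6) = Beta(8.1, 13.4).
For Beta(a, b) with a, b > 1 the mode is (a−1)/(a+b−2) = 7.1/19.5 ≈ 0.364.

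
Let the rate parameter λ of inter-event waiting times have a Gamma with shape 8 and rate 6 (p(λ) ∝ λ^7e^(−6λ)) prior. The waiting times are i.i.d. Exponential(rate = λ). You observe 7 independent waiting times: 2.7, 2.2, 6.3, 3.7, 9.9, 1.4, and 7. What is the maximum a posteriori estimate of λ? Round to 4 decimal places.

λ̂_MAP = 0.3571

The Exponential(rate=λ) likelihood is ∝ λ^n e^(−λΣtᵢ). Here n = 7 and Σtᵢ = 2.7 + 2.2 + 6.3 + 3.7 + 9.9 + 1.4 + 7 = 33.2.
Posterior ∝ λ^7e^(−6λ) · λ^7e^(−33.2λ) = λ^14e^(−39.2λ), i.e. Gamma(15, 39.2).
Mode = (a−1)/b = 14/39.2 ≈ 0.3571.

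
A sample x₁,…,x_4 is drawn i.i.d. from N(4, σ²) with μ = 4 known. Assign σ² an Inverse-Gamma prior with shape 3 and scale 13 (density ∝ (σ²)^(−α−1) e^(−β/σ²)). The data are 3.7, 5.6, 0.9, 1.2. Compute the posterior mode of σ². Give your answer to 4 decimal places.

Sum of squared deviations about the known mean: SS = (3.7−4)² + (5.6−4)² + (0.9−4)² + (1.2−4)² = 20.1.
The Normal likelihood contributes (σ²)^(−n/2) exp(−SS/(2σ²)), so the posterior is Inverse-Gamma(α + n/2, β + SS/2) = Inverse-Gamma(5, 23.05).
The mode of Inverse-Gamma(a, b) is b/(a+1) = 23.05/6 ≈ 3.8417.

σ̂²_MAP = 3.8417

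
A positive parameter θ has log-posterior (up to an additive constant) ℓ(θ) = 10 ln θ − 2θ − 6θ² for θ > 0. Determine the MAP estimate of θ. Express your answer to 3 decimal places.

θ̂_MAP = 0.833

ℓ'(θ) = 10/θ − 2 − 12θ. Setting this to zero and multiplying by θ: 12θ² + 2θ − 10 = 0.
θ = (−2 + √(2² + 4·12·10)) / (2·12) = (−2 + √484) / 24 = (−2 + 22)/24 = 5/6.
ℓ''(θ) = −10/θ² − 12 < 0, confirming a maximum.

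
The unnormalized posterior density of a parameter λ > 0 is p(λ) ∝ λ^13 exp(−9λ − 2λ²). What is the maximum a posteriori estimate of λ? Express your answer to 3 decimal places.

λ̂_MAP = 1.000

ℓ'(λ) = 13/λ − 9 − 4λ. Setting this to zero and multiplying by λ: 4λ² + 9λ − 13 = 0.
λ = (−9 + √(9² + 4·4·13)) / (2·4) = (−9 + √289) / 8 = (−9 + 17)/8 = 1.
ℓ''(λ) = −13/λ² − 4 < 0, confirming a maximum.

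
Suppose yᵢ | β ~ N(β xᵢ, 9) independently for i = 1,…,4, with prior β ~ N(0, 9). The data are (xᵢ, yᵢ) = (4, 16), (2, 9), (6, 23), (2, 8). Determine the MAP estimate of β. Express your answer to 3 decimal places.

β̂_MAP = 3.869

log p(β | y) = −Σ(yᵢ − βxᵢ)²/(2·9) − β²/(2·9) + const.
Setting the derivative to zero: Σxᵢ(yᵢ − βxᵢ)/9 − β/9 = 0, so β = Σxᵢyᵢ / (Σxᵢ² + σ²/τ²).
Σxᵢyᵢ = 4·16 + 2·9 + 6·23 + 2·8 = 236; Σxᵢ² = 60; σ²/τ² = 1.
β̂_MAP = 236 / (60 + 1) = 236/61 ≈ 3.869.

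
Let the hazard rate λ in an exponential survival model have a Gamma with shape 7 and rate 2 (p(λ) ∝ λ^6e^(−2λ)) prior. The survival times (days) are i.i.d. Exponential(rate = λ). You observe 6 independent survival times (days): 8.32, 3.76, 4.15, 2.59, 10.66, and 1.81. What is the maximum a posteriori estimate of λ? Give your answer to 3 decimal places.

The Exponential(rate=λ) likelihood is ∝ λ^n e^(−λΣtᵢ). Here n = 6 and Σtᵢ = 8.32 + 3.76 + 4.15 + 2.59 + 10.66 + 1.81 = 31.29.
Posterior ∝ λ^6e^(−2λ) · λ^6e^(−31.29λ) = λ^12e^(−33.29λ), i.e. Gamma(13, 33.29).
Mode = (a−1)/b = 12/33.29 ≈ 0.360.

λ̂_MAP = 0.360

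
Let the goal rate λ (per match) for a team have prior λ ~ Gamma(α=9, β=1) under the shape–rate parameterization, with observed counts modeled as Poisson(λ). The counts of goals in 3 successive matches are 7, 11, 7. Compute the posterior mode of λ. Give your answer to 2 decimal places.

λ̂_MAP = 8.25

Σxᵢ = 7+11+7 = 25, with n = 3.
Posterior ∝ λ^8e^(−1λ) · λ^25e^(−3λ) = λ^33e^(−4λ), i.e. Gamma(shape=34, rate=4).
The mode of a Gamma(a, b) with a ≥ 1 (shape–rate) is (a−1)/b = 33/4 ≈ 8.25.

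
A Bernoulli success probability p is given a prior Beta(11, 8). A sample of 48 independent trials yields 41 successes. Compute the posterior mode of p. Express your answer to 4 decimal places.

Prior: Beta(11, 8).
Data: 41 successes in 48 trials. The binomial likelihood contributes p^41(1−p)^7, so the posterior is Beta(11+41, 8+7) = Beta(52, 15).
For Beta(a, b) with a, b > 1 the mode is (a−1)/(a+b−2) = 51/65 ≈ 0.7846.

p̂_MAP = 0.7846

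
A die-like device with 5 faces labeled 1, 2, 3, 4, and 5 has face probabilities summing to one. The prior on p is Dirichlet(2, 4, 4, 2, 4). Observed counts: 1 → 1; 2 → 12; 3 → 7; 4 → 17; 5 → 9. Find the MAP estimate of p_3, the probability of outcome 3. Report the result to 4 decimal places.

The posterior is Dirichlet(αᵢ + nᵢ) = Dirichlet(3, 16, 11, 19, 13).
For a Dirichlet(a₁,…,a_K) with all aᵢ > 1, the mode has j-th component (aⱼ − 1)/(Σaᵢ − K).
Here Σaᵢ = 62 and K = 5, so p_3 = (11 − 1)/(62 − 5) = 10/57 ≈ 0.1754.

MAP estimate: 0.1754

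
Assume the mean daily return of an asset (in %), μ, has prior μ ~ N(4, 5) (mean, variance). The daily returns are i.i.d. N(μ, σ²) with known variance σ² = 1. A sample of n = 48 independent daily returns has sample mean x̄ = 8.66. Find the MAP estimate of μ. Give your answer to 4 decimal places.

μ̂_MAP = 8.6407

n = 48, x̄ = 8.66.
For a Normal prior and Normal likelihood with known variance, the posterior is Normal; its mode equals its mean, the precision-weighted average.
Prior precision 1/σ₀² = 1/5 = 0.2; data precision n/σ² = 48/1 = 48.
μ̂ = (0.2·4 + 48·8.66) / (0.2 + 48) = 416.48/48.2 = 10412/1205 ≈ 8.6407.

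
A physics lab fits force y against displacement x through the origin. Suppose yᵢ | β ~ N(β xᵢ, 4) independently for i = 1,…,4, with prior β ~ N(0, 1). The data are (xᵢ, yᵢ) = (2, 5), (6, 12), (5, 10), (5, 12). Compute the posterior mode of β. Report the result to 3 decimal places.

β̂_MAP = 2.043

log p(β | y) = −Σ(yᵢ − βxᵢ)²/(2·4) − β²/(2·1) + const.
Setting the derivative to zero: Σxᵢ(yᵢ − βxᵢ)/4 − β/1 = 0, so β = Σxᵢyᵢ / (Σxᵢ² + σ²/τ²).
Σxᵢyᵢ = 2·5 + 6·12 + 5·10 + 5·12 = 192; Σxᵢ² = 90; σ²/τ² = 4.
β̂_MAP = 192 / (90 + 4) = 192/94 ≈ 2.043.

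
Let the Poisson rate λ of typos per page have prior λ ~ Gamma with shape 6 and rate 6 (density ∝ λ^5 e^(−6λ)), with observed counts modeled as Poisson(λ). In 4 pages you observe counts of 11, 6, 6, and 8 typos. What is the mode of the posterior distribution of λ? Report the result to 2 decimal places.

λ̂_MAP = 3.60

Σxᵢ = 11+6+6+8 = 31, with n = 4.
Posterior ∝ λ^5e^(−6λ) · λ^31e^(−4λ) = λ^36e^(−10λ), i.e. Gamma(shape=37, rate=10).
The mode of a Gamma(a, b) with a ≥ 1 (shape–rate) is (a−1)/b = 36/10 ≈ 3.60.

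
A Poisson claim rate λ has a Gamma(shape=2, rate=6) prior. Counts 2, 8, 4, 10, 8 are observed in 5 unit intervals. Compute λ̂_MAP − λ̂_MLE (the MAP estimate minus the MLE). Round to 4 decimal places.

Σxᵢ = 32. Posterior is Gamma(34, 11); MAP = (34−1)/11 = 33/11 ≈ 3.00000.
MLE = x̄ = 32/5 ≈ 6.40000.
Difference = 33/11 − 32/5 = -17/5 ≈ -3.4000.

MAP − MLE = -3.4000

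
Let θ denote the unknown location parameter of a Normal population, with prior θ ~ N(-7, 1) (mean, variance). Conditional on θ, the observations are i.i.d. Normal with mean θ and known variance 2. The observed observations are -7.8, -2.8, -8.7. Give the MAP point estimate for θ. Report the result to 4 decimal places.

θ̂_MAP = -6.6600

n = 3; x̄ = ((-7.8) + (-2.8) + (-8.7))/3 = -19.3/3 = -193/30 ≈ -6.4333.
For a Normal prior and Normal likelihood with known variance, the posterior is Normal; its mode equals its mean, the precision-weighted average.
Prior precision 1/σ₀² = 1/1 = 1; data precision n/σ² = 3/2 = 1.5.
θ̂ = (1·(-7) + 1.5·(-193/30)) / (1 + 1.5) = (-16.65)/2.5 = -6.6600.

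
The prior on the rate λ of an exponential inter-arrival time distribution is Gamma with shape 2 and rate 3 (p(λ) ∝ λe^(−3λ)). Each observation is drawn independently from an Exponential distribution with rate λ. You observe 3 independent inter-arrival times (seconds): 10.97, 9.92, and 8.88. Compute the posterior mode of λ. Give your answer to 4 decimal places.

The Exponential(rate=λ) likelihood is ∝ λ^n e^(−λΣtᵢ). Here n = 3 and Σtᵢ = 10.97 + 9.92 + 8.88 = 29.77.
Posterior ∝ λe^(−3λ) · λ^3e^(−29.77λ) = λ^4e^(−32.77λ), i.e. Gamma(5, 32.77).
Mode = (a−1)/b = 4/32.77 ≈ 0.1221.

λ̂_MAP = 0.1221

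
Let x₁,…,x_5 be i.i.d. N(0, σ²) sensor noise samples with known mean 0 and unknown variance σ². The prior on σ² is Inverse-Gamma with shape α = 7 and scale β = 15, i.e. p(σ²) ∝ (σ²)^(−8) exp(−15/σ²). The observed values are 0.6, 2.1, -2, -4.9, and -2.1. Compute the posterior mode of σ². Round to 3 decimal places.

Sum of squared deviations about the known mean: SS = (0.6−0)² + (2.1−0)² + (-2−0)² + (-4.9−0)² + (-2.1−0)² = 37.19.
The Normal likelihood contributes (σ²)^(−n/2) exp(−SS/(2σ²)), so the posterior is Inverse-Gamma(α + n/2, β + SS/2) = Inverse-Gamma(9.5, 33.595).
The mode of Inverse-Gamma(a, b) is b/(a+1) = 33.595/10.5 ≈ 3.200.

σ̂²_MAP = 3.200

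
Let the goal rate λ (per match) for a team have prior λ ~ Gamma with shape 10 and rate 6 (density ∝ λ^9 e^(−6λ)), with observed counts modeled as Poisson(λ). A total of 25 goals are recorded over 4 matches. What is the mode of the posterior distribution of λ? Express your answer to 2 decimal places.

Σxᵢ = 25, n = 4.
Posterior ∝ λ^9e^(−6λ) · λ^25e^(−4λ) = λ^34e^(−10λ), i.e. Gamma(shape=35, rate=10).
The mode of a Gamma(a, b) with a ≥ 1 (shape–rate) is (a−1)/b = 34/10 ≈ 3.40.

λ̂_MAP = 3.40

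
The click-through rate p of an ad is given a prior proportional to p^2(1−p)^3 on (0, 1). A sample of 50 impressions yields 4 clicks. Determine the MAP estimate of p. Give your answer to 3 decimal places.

The prior density ∝ p^2(1−p)^3 is the kernel of Beta(3, 4).
Data: 4 successes in 50 trials. The binomial likelihood contributes p^4(1−p)^46, so the posterior is Beta(3+4, 4+46) = Beta(7, 50).
For Beta(a, b) with a, b > 1 the mode is (a−1)/(a+b−2) = 6/55 ≈ 0.109.

p̂_MAP = 0.109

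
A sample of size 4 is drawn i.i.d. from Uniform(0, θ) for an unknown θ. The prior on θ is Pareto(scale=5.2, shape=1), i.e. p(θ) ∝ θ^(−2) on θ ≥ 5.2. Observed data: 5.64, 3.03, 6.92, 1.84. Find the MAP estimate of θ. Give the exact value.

The Uniform(0, θ) likelihood is θ^(−n) for θ ≥ max(xᵢ), zero otherwise. Here max(xᵢ) = 6.92.
Posterior ∝ θ^(−2) · θ^(−4) = θ^(−6) on θ ≥ max(5.2, 6.92) = 6.92.
This density is strictly decreasing in θ, so the posterior mode lies at the lower boundary of the support.

θ̂_MAP = 6.92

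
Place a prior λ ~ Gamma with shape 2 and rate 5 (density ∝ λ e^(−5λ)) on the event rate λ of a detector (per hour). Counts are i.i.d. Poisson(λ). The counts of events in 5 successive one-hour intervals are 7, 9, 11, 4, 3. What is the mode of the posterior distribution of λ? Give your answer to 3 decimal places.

Σxᵢ = 7+9+11+4+3 = 34, with n = 5.
Posterior ∝ λe^(−5λ) · λ^34e^(−5λ) = λ^35e^(−10λ), i.e. Gamma(shape=36, rate=10).
The mode of a Gamma(a, b) with a ≥ 1 (shape–rate) is (a−1)/b = 35/10 ≈ 3.500.

λ̂_MAP = 3.500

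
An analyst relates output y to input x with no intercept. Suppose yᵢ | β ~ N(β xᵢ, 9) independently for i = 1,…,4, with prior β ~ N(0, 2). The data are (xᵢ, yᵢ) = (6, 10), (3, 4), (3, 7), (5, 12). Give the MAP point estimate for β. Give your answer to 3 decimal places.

β̂_MAP = 1.832

log p(β | y) = −Σ(yᵢ − βxᵢ)²/(2·9) − β²/(2·2) + const.
Setting the derivative to zero: Σxᵢ(yᵢ − βxᵢ)/9 − β/2 = 0, so β = Σxᵢyᵢ / (Σxᵢ² + σ²/τ²).
Σxᵢyᵢ = 6·10 + 3·4 + 3·7 + 5·12 = 153; Σxᵢ² = 79; σ²/τ² = 4.5.
β̂_MAP = 153 / (79 + 4.5) = 153/83.5 ≈ 1.832.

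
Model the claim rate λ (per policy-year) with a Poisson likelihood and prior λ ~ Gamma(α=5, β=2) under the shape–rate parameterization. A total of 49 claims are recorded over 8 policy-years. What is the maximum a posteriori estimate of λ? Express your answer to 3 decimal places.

λ̂_MAP = 5.300

Σxᵢ = 49, n = 8.
Posterior ∝ λ^4e^(−2λ) · λ^49e^(−8λ) = λ^53e^(−10λ), i.e. Gamma(shape=54, rate=10).
The mode of a Gamma(a, b) with a ≥ 1 (shape–rate) is (a−1)/b = 53/10 ≈ 5.300.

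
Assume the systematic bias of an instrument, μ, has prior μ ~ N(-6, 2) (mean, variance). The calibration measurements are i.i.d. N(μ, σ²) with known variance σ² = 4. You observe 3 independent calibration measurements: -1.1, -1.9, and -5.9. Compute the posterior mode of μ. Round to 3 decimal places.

μ̂_MAP = -4.180

n = 3; x̄ = ((-1.1) + (-1.9) + (-5.9))/3 = -8.9/3 = -89/30 ≈ -2.9667.
For a Normal prior and Normal likelihood with known variance, the posterior is Normal; its mode equals its mean, the precision-weighted average.
Prior precision 1/σ₀² = 1/2 = 0.5; data precision n/σ² = 3/4 = 0.75.
μ̂ = (0.5·(-6) + 0.75·(-89/30)) / (0.5 + 0.75) = (-5.225)/1.25 = -4.180.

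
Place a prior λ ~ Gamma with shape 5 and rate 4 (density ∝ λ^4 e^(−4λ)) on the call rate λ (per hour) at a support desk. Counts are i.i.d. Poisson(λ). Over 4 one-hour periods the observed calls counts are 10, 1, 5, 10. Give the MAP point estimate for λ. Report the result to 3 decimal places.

λ̂_MAP = 3.750

Σxᵢ = 10+1+5+10 = 26, with n = 4.
Posterior ∝ λ^4e^(−4λ) · λ^26e^(−4λ) = λ^30e^(−8λ), i.e. Gamma(shape=31, rate=8).
The mode of a Gamma(a, b) with a ≥ 1 (shape–rate) is (a−1)/b = 30/8 ≈ 3.750.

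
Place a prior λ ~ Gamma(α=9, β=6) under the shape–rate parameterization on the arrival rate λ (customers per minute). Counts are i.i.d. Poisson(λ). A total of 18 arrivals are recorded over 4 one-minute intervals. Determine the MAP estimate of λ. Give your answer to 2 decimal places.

Σxᵢ = 18, n = 4.
Posterior ∝ λ^8e^(−6λ) · λ^18e^(−4λ) = λ^26e^(−10λ), i.e. Gamma(shape=27, rate=10).
The mode of a Gamma(a, b) with a ≥ 1 (shape–rate) is (a−1)/b = 26/10 ≈ 2.60.

λ̂_MAP = 2.60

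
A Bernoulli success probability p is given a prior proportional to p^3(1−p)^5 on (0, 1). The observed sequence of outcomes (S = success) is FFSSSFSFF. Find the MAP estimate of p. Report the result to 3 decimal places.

The prior density ∝ p^3(1−p)^5 is the kernel of Beta(4, 6).
Data: 4 successes in 9 trials (from the sequence). The binomial likelihood contributes p^4(1−p)^5, so the posterior is Beta(4+4, 6+5) = Beta(8, 11).
For Beta(a, b) with a, b > 1 the mode is (a−1)/(a+b−2) = 7/17 ≈ 0.412.

p̂_MAP = 0.412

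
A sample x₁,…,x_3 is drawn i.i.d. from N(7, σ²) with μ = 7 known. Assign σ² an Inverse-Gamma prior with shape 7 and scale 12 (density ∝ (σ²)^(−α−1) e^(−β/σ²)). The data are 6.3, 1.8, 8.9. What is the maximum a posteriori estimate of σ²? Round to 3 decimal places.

σ̂²_MAP = 2.902

Sum of squared deviations about the known mean: SS = (6.3−7)² + (1.8−7)² + (8.9−7)² = 31.14.
The Normal likelihood contributes (σ²)^(−n/2) exp(−SS/(2σ²)), so the posterior is Inverse-Gamma(α + n/2, β + SS/2) = Inverse-Gamma(8.5, 27.57).
The mode of Inverse-Gamma(a, b) is b/(a+1) = 27.57/9.5 ≈ 2.902.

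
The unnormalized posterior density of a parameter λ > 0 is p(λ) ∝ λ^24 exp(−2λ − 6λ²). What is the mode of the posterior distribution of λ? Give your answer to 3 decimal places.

λ̂_MAP = 1.333

ℓ'(λ) = 24/λ − 2 − 12λ. Setting this to zero and multiplying by λ: 12λ² + 2λ − 24 = 0.
λ = (−2 + √(2² + 4·12·24)) / (2·12) = (−2 + √1156) / 24 = (−2 + 34)/24 = 4/3.
ℓ''(λ) = −24/λ² − 12 < 0, confirming a maximum.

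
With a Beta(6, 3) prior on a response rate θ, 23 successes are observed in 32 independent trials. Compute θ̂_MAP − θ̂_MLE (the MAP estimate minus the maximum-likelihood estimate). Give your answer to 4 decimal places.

Posterior is Beta(29, 12); MAP = (29−1)/(41−2) = 28/39 ≈ 0.71795.
MLE ignores the prior: θ̂_MLE = k/n = 23/32 ≈ 0.71875.
Difference = 28/39 − 23/32 = -1/1248 ≈ -0.0008.

MAP − MLE = -0.0008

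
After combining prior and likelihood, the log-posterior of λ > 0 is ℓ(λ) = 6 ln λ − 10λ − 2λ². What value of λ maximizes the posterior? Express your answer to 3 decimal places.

ℓ'(λ) = 6/λ − 10 − 4λ. Setting this to zero and multiplying by λ: 4λ² + 10λ − 6 = 0.
λ = (−10 + √(10² + 4·4·6)) / (2·4) = (−10 + √196) / 8 = (−10 + 14)/8 = 1/2.
ℓ''(λ) = −6/λ² − 4 < 0, confirming a maximum.

λ̂_MAP = 0.500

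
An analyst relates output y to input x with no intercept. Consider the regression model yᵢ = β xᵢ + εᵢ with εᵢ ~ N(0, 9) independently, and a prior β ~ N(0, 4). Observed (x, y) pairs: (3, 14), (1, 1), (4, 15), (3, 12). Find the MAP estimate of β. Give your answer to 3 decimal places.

β̂_MAP = 3.732

log p(β | y) = −Σ(yᵢ − βxᵢ)²/(2·9) − β²/(2·4) + const.
Setting the derivative to zero: Σxᵢ(yᵢ − βxᵢ)/9 − β/4 = 0, so β = Σxᵢyᵢ / (Σxᵢ² + σ²/τ²).
Σxᵢyᵢ = 3·14 + 1·1 + 4·15 + 3·12 = 139; Σxᵢ² = 35; σ²/τ² = 2.25.
β̂_MAP = 139 / (35 + 2.25) = 139/37.25 ≈ 3.732.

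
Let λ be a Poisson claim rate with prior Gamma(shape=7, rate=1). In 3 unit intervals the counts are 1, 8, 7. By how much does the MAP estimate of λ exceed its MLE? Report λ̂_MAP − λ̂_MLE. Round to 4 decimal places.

MAP − MLE = 0.1667

Σxᵢ = 16. Posterior is Gamma(23, 4); MAP = (23−1)/4 = 22/4 ≈ 5.50000.
MLE = x̄ = 16/3 ≈ 5.33333.
Difference = 22/4 − 16/3 = 1/6 ≈ 0.1667.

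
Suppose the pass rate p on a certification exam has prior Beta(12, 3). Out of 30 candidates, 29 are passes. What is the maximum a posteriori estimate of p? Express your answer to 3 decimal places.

p̂_MAP = 0.930

Prior: Beta(12, 3).
Data: 29 successes in 30 trials. The binomial likelihood contributes p^29(1−p)^1, so the posterior is Beta(12+29, 3+1) = Beta(41, 4).
For Beta(a, b) with a, b > 1 the mode is (a−1)/(a+b−2) = 40/43 ≈ 0.930.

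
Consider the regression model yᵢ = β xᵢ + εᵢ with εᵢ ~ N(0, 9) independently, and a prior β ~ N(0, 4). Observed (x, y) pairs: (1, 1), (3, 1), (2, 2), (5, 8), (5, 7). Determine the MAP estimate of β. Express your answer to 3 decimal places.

β̂_MAP = 1.253

log p(β | y) = −Σ(yᵢ − βxᵢ)²/(2·9) − β²/(2·4) + const.
Setting the derivative to zero: Σxᵢ(yᵢ − βxᵢ)/9 − β/4 = 0, so β = Σxᵢyᵢ / (Σxᵢ² + σ²/τ²).
Σxᵢyᵢ = 1·1 + 3·1 + 2·2 + 5·8 + 5·7 = 83; Σxᵢ² = 64; σ²/τ² = 2.25.
β̂_MAP = 83 / (64 + 2.25) = 83/66.25 ≈ 1.253.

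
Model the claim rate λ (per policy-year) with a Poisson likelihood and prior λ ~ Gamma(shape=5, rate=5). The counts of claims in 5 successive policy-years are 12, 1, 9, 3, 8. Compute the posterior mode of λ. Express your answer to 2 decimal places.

λ̂_MAP = 3.70

Σxᵢ = 12+1+9+3+8 = 33, with n = 5.
Posterior ∝ λ^4e^(−5λ) · λ^33e^(−5λ) = λ^37e^(−10λ), i.e. Gamma(shape=38, rate=10).
The mode of a Gamma(a, b) with a ≥ 1 (shape–rate) is (a−1)/b = 37/10 ≈ 3.70.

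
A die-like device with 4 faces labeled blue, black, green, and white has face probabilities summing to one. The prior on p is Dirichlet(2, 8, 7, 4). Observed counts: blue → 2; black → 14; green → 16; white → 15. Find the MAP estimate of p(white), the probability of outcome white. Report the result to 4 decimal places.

The posterior is Dirichlet(αᵢ + nᵢ) = Dirichlet(4, 22, 23, 19).
For a Dirichlet(a₁,…,a_K) with all aᵢ > 1, the mode has j-th component (aⱼ − 1)/(Σaᵢ − K).
Here Σaᵢ = 68 and K = 4, so p(white) = (19 − 1)/(68 − 4) = 18/64 ≈ 0.2813.

MAP estimate of p(white) = 0.2813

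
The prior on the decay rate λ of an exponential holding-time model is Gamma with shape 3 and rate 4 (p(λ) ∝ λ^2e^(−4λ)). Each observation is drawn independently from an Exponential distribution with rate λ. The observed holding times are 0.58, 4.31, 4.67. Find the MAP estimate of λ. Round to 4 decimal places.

λ̂_MAP = 0.3687

The Exponential(rate=λ) likelihood is ∝ λ^n e^(−λΣtᵢ). Here n = 3 and Σtᵢ = 0.58 + 4.31 + 4.67 = 9.56.
Posterior ∝ λ^2e^(−4λ) · λ^3e^(−9.56λ) = λ^5e^(−13.56λ), i.e. Gamma(6, 13.56).
Mode = (a−1)/b = 5/13.56 ≈ 0.3687.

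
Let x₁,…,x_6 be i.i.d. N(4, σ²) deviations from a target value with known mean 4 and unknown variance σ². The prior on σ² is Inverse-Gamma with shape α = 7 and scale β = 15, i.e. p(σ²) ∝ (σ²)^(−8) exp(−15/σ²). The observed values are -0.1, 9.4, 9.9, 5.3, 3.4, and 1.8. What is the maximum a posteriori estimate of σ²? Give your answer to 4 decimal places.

σ̂²_MAP = 5.3486

Sum of squared deviations about the known mean: SS = (-0.1−4)² + (9.4−4)² + (9.9−4)² + (5.3−4)² + (3.4−4)² + (1.8−4)² = 87.67.
The Normal likelihood contributes (σ²)^(−n/2) exp(−SS/(2σ²)), so the posterior is Inverse-Gamma(α + n/2, β + SS/2) = Inverse-Gamma(10, 58.835).
The mode of Inverse-Gamma(a, b) is b/(a+1) = 58.835/11 ≈ 5.3486.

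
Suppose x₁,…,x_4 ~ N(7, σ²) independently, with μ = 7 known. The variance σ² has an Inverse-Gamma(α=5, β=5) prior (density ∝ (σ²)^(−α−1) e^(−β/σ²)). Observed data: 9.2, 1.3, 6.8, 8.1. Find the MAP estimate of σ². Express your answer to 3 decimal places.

σ̂²_MAP = 3.036

Sum of squared deviations about the known mean: SS = (9.2−7)² + (1.3−7)² + (6.8−7)² + (8.1−7)² = 38.58.
The Normal likelihood contributes (σ²)^(−n/2) exp(−SS/(2σ²)), so the posterior is Inverse-Gamma(α + n/2, β + SS/2) = Inverse-Gamma(7, 24.29).
The mode of Inverse-Gamma(a, b) is b/(a+1) = 24.29/8 ≈ 3.036.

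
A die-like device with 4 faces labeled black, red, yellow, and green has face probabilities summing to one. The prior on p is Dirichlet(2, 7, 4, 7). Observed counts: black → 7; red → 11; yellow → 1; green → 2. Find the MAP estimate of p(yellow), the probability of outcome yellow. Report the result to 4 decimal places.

MAP estimate of p(yellow) = 0.1081

The posterior is Dirichlet(αᵢ + nᵢ) = Dirichlet(9, 18, 5, 9).
For a Dirichlet(a₁,…,a_K) with all aᵢ > 1, the mode has j-th component (aⱼ − 1)/(Σaᵢ − K).
Here Σaᵢ = 41 and K = 4, so p(yellow) = (5 − 1)/(41 − 4) = 4/37 ≈ 0.1081.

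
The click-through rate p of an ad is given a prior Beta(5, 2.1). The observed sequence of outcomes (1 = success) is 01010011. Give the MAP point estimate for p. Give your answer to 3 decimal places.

Prior: Beta(5, 2.1).
Data: 4 successes in 8 trials (from the sequence). The binomial likelihood contributes p^4(1−p)^4, so the posterior is Beta(5+4, 2.1+4) = Beta(9, 6.1).
For Beta(a, b) with a, b > 1 the mode is (a−1)/(a+b−2) = 8/13.1 ≈ 0.611.

p̂_MAP = 0.611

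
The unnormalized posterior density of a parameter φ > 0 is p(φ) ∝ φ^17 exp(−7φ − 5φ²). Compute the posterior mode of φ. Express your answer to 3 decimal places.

ℓ'(φ) = 17/φ − 7 − 10φ. Setting this to zero and multiplying by φ: 10φ² + 7φ − 17 = 0.
φ = (−7 + √(7² + 4·10·17)) / (2·10) = (−7 + √729) / 20 = (−7 + 27)/20 = 1.
ℓ''(φ) = −17/φ² − 10 < 0, confirming a maximum.

φ̂_MAP = 1.000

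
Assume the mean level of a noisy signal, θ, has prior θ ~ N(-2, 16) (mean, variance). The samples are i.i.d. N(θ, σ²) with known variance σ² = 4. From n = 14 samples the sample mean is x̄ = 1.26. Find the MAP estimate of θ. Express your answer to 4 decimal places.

n = 14, x̄ = 1.26.
For a Normal prior and Normal likelihood with known variance, the posterior is Normal; its mode equals its mean, the precision-weighted average.
Prior precision 1/σ₀² = 1/16 = 0.0625; data precision n/σ² = 14/4 = 3.5.
θ̂ = (0.0625·(-2) + 3.5·1.26) / (0.0625 + 3.5) = 4.285/3.5625 = 1714/1425 ≈ 1.2028.

θ̂_MAP = 1.2028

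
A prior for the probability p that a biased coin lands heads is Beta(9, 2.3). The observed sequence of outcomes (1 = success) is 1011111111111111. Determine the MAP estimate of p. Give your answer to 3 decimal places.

Prior: Beta(9, 2.3).
Data: 15 successes in 16 trials (from the sequence). The binomial likelihood contributes p^15(1−p)^1, so the posterior is Beta(9+15, 2.3+1) = Beta(24, 3.3).
For Beta(a, b) with a, b > 1 the mode is (a−1)/(a+b−2) = 23/25.3 ≈ 0.909.

p̂_MAP = 0.909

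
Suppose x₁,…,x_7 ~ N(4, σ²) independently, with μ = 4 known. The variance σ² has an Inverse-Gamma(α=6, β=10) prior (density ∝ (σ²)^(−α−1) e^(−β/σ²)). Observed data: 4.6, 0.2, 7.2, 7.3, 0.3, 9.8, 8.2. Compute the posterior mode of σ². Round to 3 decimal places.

Sum of squared deviations about the known mean: SS = (4.6−4)² + (0.2−4)² + (7.2−4)² + (7.3−4)² + (0.3−4)² + (9.8−4)² + (8.2−4)² = 100.9.
The Normal likelihood contributes (σ²)^(−n/2) exp(−SS/(2σ²)), so the posterior is Inverse-Gamma(α + n/2, β + SS/2) = Inverse-Gamma(9.5, 60.45).
The mode of Inverse-Gamma(a, b) is b/(a+1) = 60.45/10.5 ≈ 5.757.

σ̂²_MAP = 5.757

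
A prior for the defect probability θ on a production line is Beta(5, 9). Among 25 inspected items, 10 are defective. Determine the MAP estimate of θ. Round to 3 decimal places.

Prior: Beta(5, 9).
Data: 10 successes in 25 trials. The binomial likelihood contributes θ^10(1−θ)^15, so the posterior is Beta(5+10, 9+15) = Beta(15, 24).
For Beta(a, b) with a, b > 1 the mode is (a−1)/(a+b−2) = 14/37 ≈ 0.378.

θ̂_MAP = 0.378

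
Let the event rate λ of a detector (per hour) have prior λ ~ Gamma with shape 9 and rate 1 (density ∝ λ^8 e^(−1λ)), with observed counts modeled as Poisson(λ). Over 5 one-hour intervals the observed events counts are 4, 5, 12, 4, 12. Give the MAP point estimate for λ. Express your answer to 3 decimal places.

Σxᵢ = 4+5+12+4+12 = 37, with n = 5.
Posterior ∝ λ^8e^(−1λ) · λ^37e^(−5λ) = λ^45e^(−6λ), i.e. Gamma(shape=46, rate=6).
The mode of a Gamma(a, b) with a ≥ 1 (shape–rate) is (a−1)/b = 45/6 ≈ 7.500.

λ̂_MAP = 7.500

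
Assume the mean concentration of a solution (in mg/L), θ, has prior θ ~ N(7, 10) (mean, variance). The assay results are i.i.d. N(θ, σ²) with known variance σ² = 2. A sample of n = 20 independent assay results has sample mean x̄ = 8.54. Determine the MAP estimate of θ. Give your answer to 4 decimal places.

n = 20, x̄ = 8.54.
For a Normal prior and Normal likelihood with known variance, the posterior is Normal; its mode equals its mean, the precision-weighted average.
Prior precision 1/σ₀² = 1/10 = 0.1; data precision n/σ² = 20/2 = 10.
θ̂ = (0.1·7 + 10·8.54) / (0.1 + 10) = 86.1/10.1 = 861/101 ≈ 8.5248.

θ̂_MAP = 8.5248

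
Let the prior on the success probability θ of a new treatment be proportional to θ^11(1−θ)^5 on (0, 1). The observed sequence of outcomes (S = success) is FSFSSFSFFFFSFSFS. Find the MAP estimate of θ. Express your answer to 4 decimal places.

The prior density ∝ θ^11(1−θ)^5 is the kernel of Beta(12, 6).
Data: 7 successes in 16 trials (from the sequence). The binomial likelihood contributes θ^7(1−θ)^9, so the posterior is Beta(12+7, 6+9) = Beta(19, 15).
For Beta(a, b) with a, b > 1 the mode is (a−1)/(a+b−2) = 18/32 ≈ 0.5625.

θ̂_MAP = 0.5625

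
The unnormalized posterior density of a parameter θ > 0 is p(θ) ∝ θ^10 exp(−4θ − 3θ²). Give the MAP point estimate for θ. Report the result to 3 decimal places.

ℓ'(θ) = 10/θ − 4 − 6θ. Setting this to zero and multiplying by θ: 6θ² + 4θ − 10 = 0.
θ = (−4 + √(4² + 4·6·10)) / (2·6) = (−4 + √256) / 12 = (−4 + 16)/12 = 1.
ℓ''(θ) = −10/θ² − 6 < 0, confirming a maximum.

θ̂_MAP = 1.000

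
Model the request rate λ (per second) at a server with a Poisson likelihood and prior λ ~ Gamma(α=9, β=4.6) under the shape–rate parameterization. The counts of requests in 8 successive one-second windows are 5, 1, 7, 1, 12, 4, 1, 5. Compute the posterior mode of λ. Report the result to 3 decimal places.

Σxᵢ = 5+1+7+1+12+4+1+5 = 36, with n = 8.
Posterior ∝ λ^8e^(−4.6λ) · λ^36e^(−8λ) = λ^44e^(−12.6λ), i.e. Gamma(shape=45, rate=12.6).
The mode of a Gamma(a, b) with a ≥ 1 (shape–rate) is (a−1)/b = 44/12.6 ≈ 3.492.

λ̂_MAP = 3.492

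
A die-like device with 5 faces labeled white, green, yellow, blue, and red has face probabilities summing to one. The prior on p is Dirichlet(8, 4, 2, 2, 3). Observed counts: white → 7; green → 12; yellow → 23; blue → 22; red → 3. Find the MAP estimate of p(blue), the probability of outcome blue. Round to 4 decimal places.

The posterior is Dirichlet(αᵢ + nᵢ) = Dirichlet(15, 16, 25, 24, 6).
For a Dirichlet(a₁,…,a_K) with all aᵢ > 1, the mode has j-th component (aⱼ − 1)/(Σaᵢ − K).
Here Σaᵢ = 86 and K = 5, so p(blue) = (24 − 1)/(86 − 5) = 23/81 ≈ 0.2840.

MAP estimate of p(blue) = 0.2840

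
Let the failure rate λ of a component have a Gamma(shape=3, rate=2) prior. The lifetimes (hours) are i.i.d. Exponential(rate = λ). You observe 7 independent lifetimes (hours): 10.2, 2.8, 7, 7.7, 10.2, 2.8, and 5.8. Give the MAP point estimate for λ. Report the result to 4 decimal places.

The Exponential(rate=λ) likelihood is ∝ λ^n e^(−λΣtᵢ). Here n = 7 and Σtᵢ = 10.2 + 2.8 + 7 + 7.7 + 10.2 + 2.8 + 5.8 = 46.5.
Posterior ∝ λ^2e^(−2λ) · λ^7e^(−46.5λ) = λ^9e^(−48.5λ), i.e. Gamma(10, 48.5).
Mode = (a−1)/b = 9/48.5 ≈ 0.1856.

λ̂_MAP = 0.1856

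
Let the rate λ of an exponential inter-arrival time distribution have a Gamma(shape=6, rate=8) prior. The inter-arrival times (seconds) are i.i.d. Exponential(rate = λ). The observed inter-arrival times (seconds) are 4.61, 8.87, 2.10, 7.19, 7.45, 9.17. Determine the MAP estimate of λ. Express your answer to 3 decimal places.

The Exponential(rate=λ) likelihood is ∝ λ^n e^(−λΣtᵢ). Here n = 6 and Σtᵢ = 4.61 + 8.87 + 2.10 + 7.19 + 7.45 + 9.17 = 39.39.
Posterior ∝ λ^5e^(−8λ) · λ^6e^(−39.39λ) = λ^11e^(−47.39λ), i.e. Gamma(12, 47.39).
Mode = (a−1)/b = 11/47.39 ≈ 0.232.

λ̂_MAP = 0.232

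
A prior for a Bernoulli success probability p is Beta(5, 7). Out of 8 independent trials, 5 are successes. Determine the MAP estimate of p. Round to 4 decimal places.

p̂_MAP = 0.5000

Prior: Beta(5, 7).
Data: 5 successes in 8 trials. The binomial likelihood contributes p^5(1−p)^3, so the posterior is Beta(5+5, 7+3) = Beta(10, 10).
For Beta(a, b) with a, b > 1 the mode is (a−1)/(a+b−2) = 9/18 ≈ 0.5000.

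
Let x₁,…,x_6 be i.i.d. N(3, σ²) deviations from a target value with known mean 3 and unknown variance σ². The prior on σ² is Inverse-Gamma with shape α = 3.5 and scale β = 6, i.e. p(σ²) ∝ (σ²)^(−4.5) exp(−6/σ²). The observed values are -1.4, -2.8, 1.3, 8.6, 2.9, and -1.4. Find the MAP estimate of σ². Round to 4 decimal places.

σ̂²_MAP = 7.9080

Sum of squared deviations about the known mean: SS = (-1.4−3)² + (-2.8−3)² + (1.3−3)² + (8.6−3)² + (2.9−3)² + (-1.4−3)² = 106.62.
The Normal likelihood contributes (σ²)^(−n/2) exp(−SS/(2σ²)), so the posterior is Inverse-Gamma(α + n/2, β + SS/2) = Inverse-Gamma(6.5, 59.31).
The mode of Inverse-Gamma(a, b) is b/(a+1) = 59.31/7.5 ≈ 7.9080.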